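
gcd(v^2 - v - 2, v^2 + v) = v + 1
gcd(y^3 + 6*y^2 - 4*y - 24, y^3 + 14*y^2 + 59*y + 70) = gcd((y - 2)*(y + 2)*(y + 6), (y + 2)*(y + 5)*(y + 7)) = y + 2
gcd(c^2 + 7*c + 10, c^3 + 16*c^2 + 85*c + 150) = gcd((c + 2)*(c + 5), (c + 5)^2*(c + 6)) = c + 5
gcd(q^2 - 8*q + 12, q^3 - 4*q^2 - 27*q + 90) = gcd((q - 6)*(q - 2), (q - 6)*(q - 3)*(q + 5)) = q - 6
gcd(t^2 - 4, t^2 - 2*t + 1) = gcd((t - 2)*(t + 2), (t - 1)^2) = 1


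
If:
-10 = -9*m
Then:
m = 10/9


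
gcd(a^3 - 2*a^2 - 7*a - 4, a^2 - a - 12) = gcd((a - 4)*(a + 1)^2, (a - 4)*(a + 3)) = a - 4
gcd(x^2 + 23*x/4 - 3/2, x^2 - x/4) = x - 1/4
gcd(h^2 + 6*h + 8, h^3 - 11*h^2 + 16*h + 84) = h + 2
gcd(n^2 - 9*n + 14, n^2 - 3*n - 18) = 1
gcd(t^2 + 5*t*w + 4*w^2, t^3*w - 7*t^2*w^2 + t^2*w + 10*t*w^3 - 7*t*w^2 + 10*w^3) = 1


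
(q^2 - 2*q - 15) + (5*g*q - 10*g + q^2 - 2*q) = 5*g*q - 10*g + 2*q^2 - 4*q - 15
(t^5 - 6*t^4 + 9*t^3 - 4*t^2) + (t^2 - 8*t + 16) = t^5 - 6*t^4 + 9*t^3 - 3*t^2 - 8*t + 16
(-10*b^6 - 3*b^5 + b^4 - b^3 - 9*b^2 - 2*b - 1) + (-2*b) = -10*b^6 - 3*b^5 + b^4 - b^3 - 9*b^2 - 4*b - 1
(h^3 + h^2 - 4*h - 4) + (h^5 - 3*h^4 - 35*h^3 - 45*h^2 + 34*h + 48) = h^5 - 3*h^4 - 34*h^3 - 44*h^2 + 30*h + 44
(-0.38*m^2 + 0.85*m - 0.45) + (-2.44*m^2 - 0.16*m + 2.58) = -2.82*m^2 + 0.69*m + 2.13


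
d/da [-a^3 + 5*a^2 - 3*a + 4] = -3*a^2 + 10*a - 3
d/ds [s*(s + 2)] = 2*s + 2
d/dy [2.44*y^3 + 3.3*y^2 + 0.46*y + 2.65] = 7.32*y^2 + 6.6*y + 0.46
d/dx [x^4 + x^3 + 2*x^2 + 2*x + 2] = 4*x^3 + 3*x^2 + 4*x + 2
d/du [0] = 0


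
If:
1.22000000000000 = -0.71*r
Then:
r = -1.72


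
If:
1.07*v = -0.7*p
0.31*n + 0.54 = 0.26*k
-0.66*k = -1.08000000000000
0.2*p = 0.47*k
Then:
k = 1.64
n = -0.37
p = 3.85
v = -2.52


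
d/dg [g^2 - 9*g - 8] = 2*g - 9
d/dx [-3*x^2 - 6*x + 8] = -6*x - 6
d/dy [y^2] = 2*y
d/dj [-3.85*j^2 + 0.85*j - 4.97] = 0.85 - 7.7*j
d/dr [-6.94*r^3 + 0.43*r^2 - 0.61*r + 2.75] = -20.82*r^2 + 0.86*r - 0.61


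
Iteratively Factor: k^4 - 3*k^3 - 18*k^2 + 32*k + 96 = (k + 3)*(k^3 - 6*k^2 + 32) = (k + 2)*(k + 3)*(k^2 - 8*k + 16) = (k - 4)*(k + 2)*(k + 3)*(k - 4)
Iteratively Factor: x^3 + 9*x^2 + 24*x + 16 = (x + 1)*(x^2 + 8*x + 16) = (x + 1)*(x + 4)*(x + 4)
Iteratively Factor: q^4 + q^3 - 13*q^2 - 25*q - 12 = (q + 3)*(q^3 - 2*q^2 - 7*q - 4) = (q + 1)*(q + 3)*(q^2 - 3*q - 4) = (q + 1)^2*(q + 3)*(q - 4)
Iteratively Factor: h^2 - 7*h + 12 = (h - 4)*(h - 3)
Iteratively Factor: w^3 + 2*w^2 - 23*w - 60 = (w + 4)*(w^2 - 2*w - 15) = (w + 3)*(w + 4)*(w - 5)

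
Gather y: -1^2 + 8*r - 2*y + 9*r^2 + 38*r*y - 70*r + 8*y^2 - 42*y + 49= 9*r^2 - 62*r + 8*y^2 + y*(38*r - 44) + 48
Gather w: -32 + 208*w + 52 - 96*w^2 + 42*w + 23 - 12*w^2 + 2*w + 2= -108*w^2 + 252*w + 45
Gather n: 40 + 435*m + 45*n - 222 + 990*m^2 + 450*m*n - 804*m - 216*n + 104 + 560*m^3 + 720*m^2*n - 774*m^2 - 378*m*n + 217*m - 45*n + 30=560*m^3 + 216*m^2 - 152*m + n*(720*m^2 + 72*m - 216) - 48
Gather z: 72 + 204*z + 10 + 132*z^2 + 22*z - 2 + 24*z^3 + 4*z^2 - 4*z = 24*z^3 + 136*z^2 + 222*z + 80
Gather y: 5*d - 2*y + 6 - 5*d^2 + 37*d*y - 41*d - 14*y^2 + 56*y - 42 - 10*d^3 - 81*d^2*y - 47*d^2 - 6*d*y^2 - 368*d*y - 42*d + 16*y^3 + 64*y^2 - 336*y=-10*d^3 - 52*d^2 - 78*d + 16*y^3 + y^2*(50 - 6*d) + y*(-81*d^2 - 331*d - 282) - 36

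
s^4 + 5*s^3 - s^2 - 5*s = s*(s - 1)*(s + 1)*(s + 5)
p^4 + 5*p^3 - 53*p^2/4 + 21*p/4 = p*(p - 3/2)*(p - 1/2)*(p + 7)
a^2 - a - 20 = (a - 5)*(a + 4)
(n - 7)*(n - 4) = n^2 - 11*n + 28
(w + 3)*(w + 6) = w^2 + 9*w + 18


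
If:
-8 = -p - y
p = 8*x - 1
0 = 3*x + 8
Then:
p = -67/3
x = -8/3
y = 91/3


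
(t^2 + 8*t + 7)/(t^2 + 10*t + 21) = (t + 1)/(t + 3)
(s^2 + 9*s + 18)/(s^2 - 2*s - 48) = (s + 3)/(s - 8)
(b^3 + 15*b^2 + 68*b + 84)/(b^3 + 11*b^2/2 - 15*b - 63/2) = 2*(b^2 + 8*b + 12)/(2*b^2 - 3*b - 9)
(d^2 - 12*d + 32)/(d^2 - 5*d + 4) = (d - 8)/(d - 1)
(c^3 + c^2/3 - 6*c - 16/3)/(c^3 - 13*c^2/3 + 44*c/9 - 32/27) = 9*(c^2 + 3*c + 2)/(9*c^2 - 15*c + 4)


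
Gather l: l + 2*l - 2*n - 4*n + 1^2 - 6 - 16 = 3*l - 6*n - 21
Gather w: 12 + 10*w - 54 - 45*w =-35*w - 42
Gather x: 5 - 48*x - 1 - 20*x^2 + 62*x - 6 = -20*x^2 + 14*x - 2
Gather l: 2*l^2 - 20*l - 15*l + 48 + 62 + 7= 2*l^2 - 35*l + 117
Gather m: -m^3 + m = -m^3 + m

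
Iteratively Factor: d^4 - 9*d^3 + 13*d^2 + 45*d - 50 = (d + 2)*(d^3 - 11*d^2 + 35*d - 25) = (d - 1)*(d + 2)*(d^2 - 10*d + 25) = (d - 5)*(d - 1)*(d + 2)*(d - 5)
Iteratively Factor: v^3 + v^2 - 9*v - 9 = (v - 3)*(v^2 + 4*v + 3) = (v - 3)*(v + 1)*(v + 3)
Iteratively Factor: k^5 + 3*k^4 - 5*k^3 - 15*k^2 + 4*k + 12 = (k + 2)*(k^4 + k^3 - 7*k^2 - k + 6) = (k - 2)*(k + 2)*(k^3 + 3*k^2 - k - 3) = (k - 2)*(k + 1)*(k + 2)*(k^2 + 2*k - 3) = (k - 2)*(k + 1)*(k + 2)*(k + 3)*(k - 1)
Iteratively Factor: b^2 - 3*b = (b - 3)*(b)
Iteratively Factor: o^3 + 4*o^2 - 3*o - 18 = (o + 3)*(o^2 + o - 6) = (o + 3)^2*(o - 2)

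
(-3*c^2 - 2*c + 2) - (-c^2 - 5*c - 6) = -2*c^2 + 3*c + 8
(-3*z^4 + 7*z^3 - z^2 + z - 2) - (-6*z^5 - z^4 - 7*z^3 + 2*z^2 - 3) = 6*z^5 - 2*z^4 + 14*z^3 - 3*z^2 + z + 1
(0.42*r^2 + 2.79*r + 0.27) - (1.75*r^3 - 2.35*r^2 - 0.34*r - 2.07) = -1.75*r^3 + 2.77*r^2 + 3.13*r + 2.34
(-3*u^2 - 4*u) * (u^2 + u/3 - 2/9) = -3*u^4 - 5*u^3 - 2*u^2/3 + 8*u/9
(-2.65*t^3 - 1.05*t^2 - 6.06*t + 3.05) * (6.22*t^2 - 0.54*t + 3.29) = -16.483*t^5 - 5.1*t^4 - 45.8447*t^3 + 18.7889*t^2 - 21.5844*t + 10.0345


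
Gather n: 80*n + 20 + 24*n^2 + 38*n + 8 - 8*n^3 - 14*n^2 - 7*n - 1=-8*n^3 + 10*n^2 + 111*n + 27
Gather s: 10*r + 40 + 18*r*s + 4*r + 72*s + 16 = 14*r + s*(18*r + 72) + 56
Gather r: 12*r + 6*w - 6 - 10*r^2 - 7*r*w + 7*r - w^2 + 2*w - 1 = -10*r^2 + r*(19 - 7*w) - w^2 + 8*w - 7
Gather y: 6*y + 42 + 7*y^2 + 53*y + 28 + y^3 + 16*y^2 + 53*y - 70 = y^3 + 23*y^2 + 112*y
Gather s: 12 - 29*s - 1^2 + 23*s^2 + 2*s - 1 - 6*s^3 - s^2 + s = -6*s^3 + 22*s^2 - 26*s + 10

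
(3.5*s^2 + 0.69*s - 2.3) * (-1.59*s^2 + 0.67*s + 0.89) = -5.565*s^4 + 1.2479*s^3 + 7.2343*s^2 - 0.9269*s - 2.047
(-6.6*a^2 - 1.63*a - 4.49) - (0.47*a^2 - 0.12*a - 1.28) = -7.07*a^2 - 1.51*a - 3.21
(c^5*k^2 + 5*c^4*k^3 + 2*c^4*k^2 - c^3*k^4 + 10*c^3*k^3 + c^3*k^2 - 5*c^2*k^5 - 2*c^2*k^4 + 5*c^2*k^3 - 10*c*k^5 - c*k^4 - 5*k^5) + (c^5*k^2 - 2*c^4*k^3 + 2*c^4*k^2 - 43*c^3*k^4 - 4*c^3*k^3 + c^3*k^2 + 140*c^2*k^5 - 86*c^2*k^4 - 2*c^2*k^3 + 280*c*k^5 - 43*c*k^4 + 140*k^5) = 2*c^5*k^2 + 3*c^4*k^3 + 4*c^4*k^2 - 44*c^3*k^4 + 6*c^3*k^3 + 2*c^3*k^2 + 135*c^2*k^5 - 88*c^2*k^4 + 3*c^2*k^3 + 270*c*k^5 - 44*c*k^4 + 135*k^5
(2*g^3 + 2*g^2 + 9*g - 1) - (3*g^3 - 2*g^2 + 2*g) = -g^3 + 4*g^2 + 7*g - 1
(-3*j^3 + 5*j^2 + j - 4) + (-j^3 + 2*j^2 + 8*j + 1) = -4*j^3 + 7*j^2 + 9*j - 3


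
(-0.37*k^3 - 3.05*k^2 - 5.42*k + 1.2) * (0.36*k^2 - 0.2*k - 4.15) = -0.1332*k^5 - 1.024*k^4 + 0.1943*k^3 + 14.1735*k^2 + 22.253*k - 4.98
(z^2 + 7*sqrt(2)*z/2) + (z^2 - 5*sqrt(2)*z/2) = 2*z^2 + sqrt(2)*z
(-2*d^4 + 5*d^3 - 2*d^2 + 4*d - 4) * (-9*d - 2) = 18*d^5 - 41*d^4 + 8*d^3 - 32*d^2 + 28*d + 8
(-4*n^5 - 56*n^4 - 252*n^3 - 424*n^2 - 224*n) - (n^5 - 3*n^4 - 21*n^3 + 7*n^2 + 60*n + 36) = -5*n^5 - 53*n^4 - 231*n^3 - 431*n^2 - 284*n - 36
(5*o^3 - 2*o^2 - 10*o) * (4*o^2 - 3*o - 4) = 20*o^5 - 23*o^4 - 54*o^3 + 38*o^2 + 40*o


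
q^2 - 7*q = q*(q - 7)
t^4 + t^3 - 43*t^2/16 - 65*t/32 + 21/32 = (t - 3/2)*(t - 1/4)*(t + 1)*(t + 7/4)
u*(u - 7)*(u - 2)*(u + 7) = u^4 - 2*u^3 - 49*u^2 + 98*u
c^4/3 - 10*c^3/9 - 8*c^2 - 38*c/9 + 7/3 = (c/3 + 1)*(c - 7)*(c - 1/3)*(c + 1)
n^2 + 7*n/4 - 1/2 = (n - 1/4)*(n + 2)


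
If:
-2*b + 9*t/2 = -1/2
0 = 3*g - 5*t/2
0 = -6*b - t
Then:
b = 1/58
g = -5/58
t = -3/29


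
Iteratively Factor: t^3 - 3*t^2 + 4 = (t + 1)*(t^2 - 4*t + 4) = (t - 2)*(t + 1)*(t - 2)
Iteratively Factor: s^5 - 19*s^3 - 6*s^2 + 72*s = (s)*(s^4 - 19*s^2 - 6*s + 72) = s*(s - 2)*(s^3 + 2*s^2 - 15*s - 36) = s*(s - 4)*(s - 2)*(s^2 + 6*s + 9) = s*(s - 4)*(s - 2)*(s + 3)*(s + 3)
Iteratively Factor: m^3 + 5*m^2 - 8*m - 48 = (m + 4)*(m^2 + m - 12) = (m - 3)*(m + 4)*(m + 4)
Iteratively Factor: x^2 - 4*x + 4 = (x - 2)*(x - 2)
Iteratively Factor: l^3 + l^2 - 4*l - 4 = (l + 2)*(l^2 - l - 2) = (l + 1)*(l + 2)*(l - 2)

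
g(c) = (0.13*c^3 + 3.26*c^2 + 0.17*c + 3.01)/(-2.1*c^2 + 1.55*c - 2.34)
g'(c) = (4.2*c - 1.55)*(0.13*c^3 + 3.26*c^2 + 0.17*c + 3.01)/(-2.1*c^2 + 1.55*c - 2.34)^2 + (0.39*c^2 + 6.52*c + 0.17)/(-2.1*c^2 + 1.55*c - 2.34) = (-0.273*c^4 + 0.403*c^3 + 4.4974*c^2 - 2.6148*c - 5.0633)/(4.41*c^4 - 6.51*c^3 + 12.2305*c^2 - 7.254*c + 5.4756)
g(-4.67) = -1.08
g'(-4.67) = -0.02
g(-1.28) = -1.01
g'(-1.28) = 0.07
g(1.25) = -2.33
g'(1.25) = -0.09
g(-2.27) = -1.07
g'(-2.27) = 0.04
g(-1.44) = -1.02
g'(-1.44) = 0.07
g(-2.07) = -1.06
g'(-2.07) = 0.05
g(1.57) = -2.32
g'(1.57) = 0.07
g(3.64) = -2.17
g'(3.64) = 0.03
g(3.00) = -2.19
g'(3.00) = 0.06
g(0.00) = -1.29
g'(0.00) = -0.92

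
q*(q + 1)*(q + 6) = q^3 + 7*q^2 + 6*q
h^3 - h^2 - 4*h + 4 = (h - 2)*(h - 1)*(h + 2)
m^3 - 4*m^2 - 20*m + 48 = (m - 6)*(m - 2)*(m + 4)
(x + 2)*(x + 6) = x^2 + 8*x + 12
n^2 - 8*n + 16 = (n - 4)^2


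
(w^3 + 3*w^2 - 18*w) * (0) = 0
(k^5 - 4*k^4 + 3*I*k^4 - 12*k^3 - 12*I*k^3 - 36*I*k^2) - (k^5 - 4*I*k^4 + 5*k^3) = -4*k^4 + 7*I*k^4 - 17*k^3 - 12*I*k^3 - 36*I*k^2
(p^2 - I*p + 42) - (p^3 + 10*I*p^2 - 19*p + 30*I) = -p^3 + p^2 - 10*I*p^2 + 19*p - I*p + 42 - 30*I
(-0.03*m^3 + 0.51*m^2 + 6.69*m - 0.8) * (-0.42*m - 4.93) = 0.0126*m^4 - 0.0663*m^3 - 5.3241*m^2 - 32.6457*m + 3.944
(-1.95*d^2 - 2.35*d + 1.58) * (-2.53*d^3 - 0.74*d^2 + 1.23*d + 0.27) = 4.9335*d^5 + 7.3885*d^4 - 4.6569*d^3 - 4.5862*d^2 + 1.3089*d + 0.4266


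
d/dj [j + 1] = 1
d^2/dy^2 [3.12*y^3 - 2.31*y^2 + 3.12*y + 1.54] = 18.72*y - 4.62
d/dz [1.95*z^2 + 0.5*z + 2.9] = 3.9*z + 0.5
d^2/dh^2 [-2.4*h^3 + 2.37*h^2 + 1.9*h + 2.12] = 4.74 - 14.4*h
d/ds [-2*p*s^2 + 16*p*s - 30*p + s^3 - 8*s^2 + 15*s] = -4*p*s + 16*p + 3*s^2 - 16*s + 15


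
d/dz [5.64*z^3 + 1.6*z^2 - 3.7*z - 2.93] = 16.92*z^2 + 3.2*z - 3.7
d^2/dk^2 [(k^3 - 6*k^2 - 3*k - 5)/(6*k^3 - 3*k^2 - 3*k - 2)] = 6*(-66*k^6 - 90*k^5 - 390*k^4 + 64*k^3 + 15*k^2 - 83*k - 7)/(216*k^9 - 324*k^8 - 162*k^7 + 81*k^6 + 297*k^5 + 81*k^4 - 63*k^3 - 90*k^2 - 36*k - 8)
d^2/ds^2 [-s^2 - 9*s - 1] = -2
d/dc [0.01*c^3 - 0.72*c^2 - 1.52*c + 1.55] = 0.03*c^2 - 1.44*c - 1.52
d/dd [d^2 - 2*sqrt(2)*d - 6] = 2*d - 2*sqrt(2)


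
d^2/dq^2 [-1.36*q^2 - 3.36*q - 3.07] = -2.72000000000000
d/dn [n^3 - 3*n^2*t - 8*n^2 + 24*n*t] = 3*n^2 - 6*n*t - 16*n + 24*t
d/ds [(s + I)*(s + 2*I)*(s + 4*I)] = 3*s^2 + 14*I*s - 14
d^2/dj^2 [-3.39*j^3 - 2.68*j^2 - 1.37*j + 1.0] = -20.34*j - 5.36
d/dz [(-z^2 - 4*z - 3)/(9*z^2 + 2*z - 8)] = 2*(17*z^2 + 35*z + 19)/(81*z^4 + 36*z^3 - 140*z^2 - 32*z + 64)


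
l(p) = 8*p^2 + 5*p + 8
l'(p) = 16*p + 5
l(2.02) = 50.74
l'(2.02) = 37.32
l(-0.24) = 7.26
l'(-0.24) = 1.16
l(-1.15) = 12.83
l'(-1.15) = -13.40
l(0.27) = 9.93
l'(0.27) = 9.32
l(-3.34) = 80.54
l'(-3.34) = -48.44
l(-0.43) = 7.33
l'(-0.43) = -1.88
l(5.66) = 292.58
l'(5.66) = 95.56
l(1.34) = 29.06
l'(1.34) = 26.44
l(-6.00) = 266.00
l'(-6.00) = -91.00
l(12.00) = 1220.00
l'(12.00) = 197.00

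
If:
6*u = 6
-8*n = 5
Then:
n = -5/8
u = 1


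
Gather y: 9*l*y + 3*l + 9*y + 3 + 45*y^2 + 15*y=3*l + 45*y^2 + y*(9*l + 24) + 3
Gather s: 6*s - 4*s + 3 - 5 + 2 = 2*s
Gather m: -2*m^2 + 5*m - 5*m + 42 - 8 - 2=32 - 2*m^2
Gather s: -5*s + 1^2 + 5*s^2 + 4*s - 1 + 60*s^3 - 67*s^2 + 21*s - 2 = 60*s^3 - 62*s^2 + 20*s - 2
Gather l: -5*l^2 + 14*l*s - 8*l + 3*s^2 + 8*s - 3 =-5*l^2 + l*(14*s - 8) + 3*s^2 + 8*s - 3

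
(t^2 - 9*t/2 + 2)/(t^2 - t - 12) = (t - 1/2)/(t + 3)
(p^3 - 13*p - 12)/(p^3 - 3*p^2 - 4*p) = (p + 3)/p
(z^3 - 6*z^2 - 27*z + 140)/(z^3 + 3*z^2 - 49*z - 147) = (z^2 + z - 20)/(z^2 + 10*z + 21)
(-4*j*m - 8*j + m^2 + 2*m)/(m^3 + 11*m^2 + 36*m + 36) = (-4*j + m)/(m^2 + 9*m + 18)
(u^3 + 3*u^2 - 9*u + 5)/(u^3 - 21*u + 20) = (u - 1)/(u - 4)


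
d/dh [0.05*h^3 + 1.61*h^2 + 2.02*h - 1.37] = 0.15*h^2 + 3.22*h + 2.02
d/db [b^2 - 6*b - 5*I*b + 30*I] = 2*b - 6 - 5*I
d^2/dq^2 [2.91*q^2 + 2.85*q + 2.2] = 5.82000000000000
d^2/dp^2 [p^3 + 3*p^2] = 6*p + 6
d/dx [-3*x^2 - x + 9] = -6*x - 1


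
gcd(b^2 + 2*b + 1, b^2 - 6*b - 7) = b + 1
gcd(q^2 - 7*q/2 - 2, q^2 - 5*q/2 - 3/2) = q + 1/2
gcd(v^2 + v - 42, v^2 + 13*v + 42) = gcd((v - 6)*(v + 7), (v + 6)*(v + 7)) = v + 7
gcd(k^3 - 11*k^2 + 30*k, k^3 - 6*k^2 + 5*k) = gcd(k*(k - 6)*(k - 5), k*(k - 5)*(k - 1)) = k^2 - 5*k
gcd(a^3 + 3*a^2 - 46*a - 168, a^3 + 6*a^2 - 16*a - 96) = a^2 + 10*a + 24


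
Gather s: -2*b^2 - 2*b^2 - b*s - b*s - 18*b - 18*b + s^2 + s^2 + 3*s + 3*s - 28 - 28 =-4*b^2 - 36*b + 2*s^2 + s*(6 - 2*b) - 56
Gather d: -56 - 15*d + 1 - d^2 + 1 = -d^2 - 15*d - 54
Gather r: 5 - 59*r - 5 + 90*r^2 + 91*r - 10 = 90*r^2 + 32*r - 10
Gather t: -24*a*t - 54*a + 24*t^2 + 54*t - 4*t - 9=-54*a + 24*t^2 + t*(50 - 24*a) - 9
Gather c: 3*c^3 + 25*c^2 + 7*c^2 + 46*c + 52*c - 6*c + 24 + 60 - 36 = 3*c^3 + 32*c^2 + 92*c + 48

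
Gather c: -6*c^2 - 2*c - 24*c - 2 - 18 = -6*c^2 - 26*c - 20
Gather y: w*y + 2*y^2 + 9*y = 2*y^2 + y*(w + 9)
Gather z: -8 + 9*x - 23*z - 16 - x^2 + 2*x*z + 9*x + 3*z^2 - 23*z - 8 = -x^2 + 18*x + 3*z^2 + z*(2*x - 46) - 32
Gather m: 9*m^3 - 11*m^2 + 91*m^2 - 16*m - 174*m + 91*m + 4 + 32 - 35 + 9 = 9*m^3 + 80*m^2 - 99*m + 10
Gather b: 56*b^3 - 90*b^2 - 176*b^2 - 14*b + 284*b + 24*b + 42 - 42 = 56*b^3 - 266*b^2 + 294*b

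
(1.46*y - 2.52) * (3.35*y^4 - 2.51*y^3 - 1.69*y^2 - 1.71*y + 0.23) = 4.891*y^5 - 12.1066*y^4 + 3.8578*y^3 + 1.7622*y^2 + 4.645*y - 0.5796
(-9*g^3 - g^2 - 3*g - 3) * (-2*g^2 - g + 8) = 18*g^5 + 11*g^4 - 65*g^3 + g^2 - 21*g - 24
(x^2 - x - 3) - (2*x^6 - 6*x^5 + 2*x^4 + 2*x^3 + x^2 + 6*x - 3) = -2*x^6 + 6*x^5 - 2*x^4 - 2*x^3 - 7*x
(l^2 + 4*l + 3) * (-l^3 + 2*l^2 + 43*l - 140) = -l^5 - 2*l^4 + 48*l^3 + 38*l^2 - 431*l - 420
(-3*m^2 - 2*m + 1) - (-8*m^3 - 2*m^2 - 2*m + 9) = 8*m^3 - m^2 - 8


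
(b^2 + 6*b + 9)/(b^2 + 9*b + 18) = (b + 3)/(b + 6)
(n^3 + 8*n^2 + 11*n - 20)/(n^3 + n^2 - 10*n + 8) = (n + 5)/(n - 2)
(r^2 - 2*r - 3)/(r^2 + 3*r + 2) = (r - 3)/(r + 2)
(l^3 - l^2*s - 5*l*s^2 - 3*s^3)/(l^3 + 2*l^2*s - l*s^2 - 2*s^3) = (-l^2 + 2*l*s + 3*s^2)/(-l^2 - l*s + 2*s^2)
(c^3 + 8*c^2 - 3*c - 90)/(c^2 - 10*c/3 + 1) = 3*(c^2 + 11*c + 30)/(3*c - 1)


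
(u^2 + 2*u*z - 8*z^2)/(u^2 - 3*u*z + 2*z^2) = (-u - 4*z)/(-u + z)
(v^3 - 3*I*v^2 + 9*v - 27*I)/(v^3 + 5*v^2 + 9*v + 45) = (v - 3*I)/(v + 5)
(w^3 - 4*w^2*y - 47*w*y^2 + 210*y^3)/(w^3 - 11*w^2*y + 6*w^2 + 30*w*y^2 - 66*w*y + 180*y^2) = (w + 7*y)/(w + 6)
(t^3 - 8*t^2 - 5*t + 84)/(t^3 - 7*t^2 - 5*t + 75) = (t^2 - 11*t + 28)/(t^2 - 10*t + 25)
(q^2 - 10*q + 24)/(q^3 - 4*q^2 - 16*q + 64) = (q - 6)/(q^2 - 16)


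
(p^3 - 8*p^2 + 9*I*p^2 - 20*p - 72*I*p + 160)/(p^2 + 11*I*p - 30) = (p^2 + 4*p*(-2 + I) - 32*I)/(p + 6*I)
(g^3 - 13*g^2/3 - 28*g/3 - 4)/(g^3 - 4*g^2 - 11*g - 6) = (g + 2/3)/(g + 1)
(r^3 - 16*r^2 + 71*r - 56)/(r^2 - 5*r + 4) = (r^2 - 15*r + 56)/(r - 4)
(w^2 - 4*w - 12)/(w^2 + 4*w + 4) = (w - 6)/(w + 2)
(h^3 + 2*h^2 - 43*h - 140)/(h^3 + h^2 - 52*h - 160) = (h - 7)/(h - 8)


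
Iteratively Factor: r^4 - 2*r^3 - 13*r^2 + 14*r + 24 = (r + 1)*(r^3 - 3*r^2 - 10*r + 24) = (r + 1)*(r + 3)*(r^2 - 6*r + 8) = (r - 2)*(r + 1)*(r + 3)*(r - 4)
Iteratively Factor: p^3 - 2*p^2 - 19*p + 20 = (p - 5)*(p^2 + 3*p - 4) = (p - 5)*(p - 1)*(p + 4)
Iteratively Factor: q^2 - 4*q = (q - 4)*(q)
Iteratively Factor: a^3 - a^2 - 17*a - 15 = (a - 5)*(a^2 + 4*a + 3) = (a - 5)*(a + 1)*(a + 3)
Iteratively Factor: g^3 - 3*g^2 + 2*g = (g - 2)*(g^2 - g) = g*(g - 2)*(g - 1)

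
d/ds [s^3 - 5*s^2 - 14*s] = 3*s^2 - 10*s - 14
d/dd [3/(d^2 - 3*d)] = 3*(3 - 2*d)/(d^2*(d - 3)^2)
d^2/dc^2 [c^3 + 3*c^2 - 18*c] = 6*c + 6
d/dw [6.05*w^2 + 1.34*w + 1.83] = 12.1*w + 1.34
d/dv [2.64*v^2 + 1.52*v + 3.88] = 5.28*v + 1.52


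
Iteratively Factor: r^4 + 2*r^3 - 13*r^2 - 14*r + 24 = (r - 1)*(r^3 + 3*r^2 - 10*r - 24) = (r - 3)*(r - 1)*(r^2 + 6*r + 8) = (r - 3)*(r - 1)*(r + 2)*(r + 4)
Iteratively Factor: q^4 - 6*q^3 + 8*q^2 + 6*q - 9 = (q - 3)*(q^3 - 3*q^2 - q + 3) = (q - 3)*(q - 1)*(q^2 - 2*q - 3) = (q - 3)^2*(q - 1)*(q + 1)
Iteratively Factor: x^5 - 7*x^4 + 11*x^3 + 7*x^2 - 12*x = (x + 1)*(x^4 - 8*x^3 + 19*x^2 - 12*x) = (x - 4)*(x + 1)*(x^3 - 4*x^2 + 3*x) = (x - 4)*(x - 1)*(x + 1)*(x^2 - 3*x) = (x - 4)*(x - 3)*(x - 1)*(x + 1)*(x)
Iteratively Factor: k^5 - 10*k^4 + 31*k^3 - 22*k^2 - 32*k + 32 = (k - 4)*(k^4 - 6*k^3 + 7*k^2 + 6*k - 8) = (k - 4)*(k - 2)*(k^3 - 4*k^2 - k + 4) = (k - 4)*(k - 2)*(k + 1)*(k^2 - 5*k + 4) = (k - 4)^2*(k - 2)*(k + 1)*(k - 1)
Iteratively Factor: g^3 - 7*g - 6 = (g + 1)*(g^2 - g - 6) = (g + 1)*(g + 2)*(g - 3)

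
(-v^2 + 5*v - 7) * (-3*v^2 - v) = 3*v^4 - 14*v^3 + 16*v^2 + 7*v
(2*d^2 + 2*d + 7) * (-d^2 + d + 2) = -2*d^4 - d^2 + 11*d + 14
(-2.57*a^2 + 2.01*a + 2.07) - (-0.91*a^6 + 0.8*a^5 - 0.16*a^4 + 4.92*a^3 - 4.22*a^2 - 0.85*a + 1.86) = 0.91*a^6 - 0.8*a^5 + 0.16*a^4 - 4.92*a^3 + 1.65*a^2 + 2.86*a + 0.21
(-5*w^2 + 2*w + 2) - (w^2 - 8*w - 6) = -6*w^2 + 10*w + 8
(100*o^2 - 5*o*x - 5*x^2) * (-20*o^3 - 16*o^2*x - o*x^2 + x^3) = -2000*o^5 - 1500*o^4*x + 80*o^3*x^2 + 185*o^2*x^3 - 5*x^5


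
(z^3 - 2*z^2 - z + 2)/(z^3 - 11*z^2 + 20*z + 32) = (z^2 - 3*z + 2)/(z^2 - 12*z + 32)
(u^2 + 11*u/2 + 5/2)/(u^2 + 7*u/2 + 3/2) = (u + 5)/(u + 3)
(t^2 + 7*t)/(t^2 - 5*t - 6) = t*(t + 7)/(t^2 - 5*t - 6)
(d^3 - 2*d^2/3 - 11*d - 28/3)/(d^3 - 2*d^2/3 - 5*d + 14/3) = (d^2 - 3*d - 4)/(d^2 - 3*d + 2)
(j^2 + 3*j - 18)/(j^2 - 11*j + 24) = (j + 6)/(j - 8)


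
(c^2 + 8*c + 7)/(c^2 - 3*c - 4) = (c + 7)/(c - 4)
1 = 1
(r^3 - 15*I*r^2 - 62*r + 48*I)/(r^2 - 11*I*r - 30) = (r^2 - 9*I*r - 8)/(r - 5*I)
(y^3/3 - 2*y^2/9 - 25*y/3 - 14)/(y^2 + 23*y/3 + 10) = (3*y^3 - 2*y^2 - 75*y - 126)/(3*(3*y^2 + 23*y + 30))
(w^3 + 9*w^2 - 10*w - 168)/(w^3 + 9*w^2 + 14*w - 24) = (w^2 + 3*w - 28)/(w^2 + 3*w - 4)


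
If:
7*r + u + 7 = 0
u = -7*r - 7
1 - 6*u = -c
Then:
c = 6*u - 1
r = -u/7 - 1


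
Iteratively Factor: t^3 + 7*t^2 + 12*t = (t)*(t^2 + 7*t + 12) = t*(t + 3)*(t + 4)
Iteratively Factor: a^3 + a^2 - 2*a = (a)*(a^2 + a - 2) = a*(a - 1)*(a + 2)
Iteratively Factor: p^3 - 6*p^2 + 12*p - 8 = (p - 2)*(p^2 - 4*p + 4) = (p - 2)^2*(p - 2)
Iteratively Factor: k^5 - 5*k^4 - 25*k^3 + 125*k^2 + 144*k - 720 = (k + 3)*(k^4 - 8*k^3 - k^2 + 128*k - 240) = (k - 3)*(k + 3)*(k^3 - 5*k^2 - 16*k + 80) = (k - 4)*(k - 3)*(k + 3)*(k^2 - k - 20) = (k - 4)*(k - 3)*(k + 3)*(k + 4)*(k - 5)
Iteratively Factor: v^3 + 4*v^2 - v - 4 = (v + 4)*(v^2 - 1) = (v + 1)*(v + 4)*(v - 1)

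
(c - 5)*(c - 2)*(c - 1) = c^3 - 8*c^2 + 17*c - 10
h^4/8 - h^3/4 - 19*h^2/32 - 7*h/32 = h*(h/4 + 1/4)*(h/2 + 1/4)*(h - 7/2)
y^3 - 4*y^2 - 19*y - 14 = (y - 7)*(y + 1)*(y + 2)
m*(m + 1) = m^2 + m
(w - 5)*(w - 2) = w^2 - 7*w + 10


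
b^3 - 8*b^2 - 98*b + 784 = (b - 8)*(b - 7*sqrt(2))*(b + 7*sqrt(2))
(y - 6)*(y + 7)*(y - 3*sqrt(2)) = y^3 - 3*sqrt(2)*y^2 + y^2 - 42*y - 3*sqrt(2)*y + 126*sqrt(2)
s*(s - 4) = s^2 - 4*s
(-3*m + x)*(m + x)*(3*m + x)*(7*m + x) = -63*m^4 - 72*m^3*x - 2*m^2*x^2 + 8*m*x^3 + x^4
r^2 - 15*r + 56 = (r - 8)*(r - 7)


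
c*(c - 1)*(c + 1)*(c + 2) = c^4 + 2*c^3 - c^2 - 2*c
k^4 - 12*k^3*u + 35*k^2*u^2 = k^2*(k - 7*u)*(k - 5*u)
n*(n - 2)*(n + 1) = n^3 - n^2 - 2*n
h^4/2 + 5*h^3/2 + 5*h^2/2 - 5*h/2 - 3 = (h/2 + 1/2)*(h - 1)*(h + 2)*(h + 3)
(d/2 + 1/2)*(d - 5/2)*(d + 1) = d^3/2 - d^2/4 - 2*d - 5/4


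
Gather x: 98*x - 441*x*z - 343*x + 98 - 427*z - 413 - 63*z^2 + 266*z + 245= x*(-441*z - 245) - 63*z^2 - 161*z - 70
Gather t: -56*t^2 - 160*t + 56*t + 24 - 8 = -56*t^2 - 104*t + 16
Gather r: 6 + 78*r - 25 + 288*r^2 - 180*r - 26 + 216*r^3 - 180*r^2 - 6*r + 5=216*r^3 + 108*r^2 - 108*r - 40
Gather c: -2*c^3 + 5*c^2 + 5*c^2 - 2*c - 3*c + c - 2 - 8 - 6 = -2*c^3 + 10*c^2 - 4*c - 16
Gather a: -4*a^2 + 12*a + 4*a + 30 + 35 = -4*a^2 + 16*a + 65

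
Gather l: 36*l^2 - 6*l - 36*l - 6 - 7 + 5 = 36*l^2 - 42*l - 8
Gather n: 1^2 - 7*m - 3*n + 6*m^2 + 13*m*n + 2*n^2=6*m^2 - 7*m + 2*n^2 + n*(13*m - 3) + 1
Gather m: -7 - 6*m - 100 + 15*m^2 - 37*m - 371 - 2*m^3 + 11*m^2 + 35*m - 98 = -2*m^3 + 26*m^2 - 8*m - 576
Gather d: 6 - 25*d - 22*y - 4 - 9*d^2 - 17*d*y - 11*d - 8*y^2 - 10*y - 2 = -9*d^2 + d*(-17*y - 36) - 8*y^2 - 32*y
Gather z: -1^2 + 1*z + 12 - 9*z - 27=-8*z - 16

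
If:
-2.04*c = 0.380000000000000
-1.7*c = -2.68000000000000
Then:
No Solution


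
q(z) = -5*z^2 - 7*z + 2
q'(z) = -10*z - 7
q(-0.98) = 4.06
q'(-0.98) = 2.80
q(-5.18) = -95.90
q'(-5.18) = 44.80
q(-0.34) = 3.80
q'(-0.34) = -3.60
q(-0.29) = 3.61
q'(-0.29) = -4.10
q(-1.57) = 0.67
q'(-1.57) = 8.70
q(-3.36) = -30.93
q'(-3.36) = 26.60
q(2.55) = -48.36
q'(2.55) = -32.50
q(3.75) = -94.56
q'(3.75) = -44.50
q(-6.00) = -136.00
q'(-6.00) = 53.00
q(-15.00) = -1018.00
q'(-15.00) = 143.00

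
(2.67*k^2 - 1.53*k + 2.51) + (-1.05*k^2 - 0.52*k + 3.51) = 1.62*k^2 - 2.05*k + 6.02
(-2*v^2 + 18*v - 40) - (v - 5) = -2*v^2 + 17*v - 35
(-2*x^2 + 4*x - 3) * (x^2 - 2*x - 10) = -2*x^4 + 8*x^3 + 9*x^2 - 34*x + 30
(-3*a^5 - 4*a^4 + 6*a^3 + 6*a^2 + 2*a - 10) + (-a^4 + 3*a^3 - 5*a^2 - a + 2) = -3*a^5 - 5*a^4 + 9*a^3 + a^2 + a - 8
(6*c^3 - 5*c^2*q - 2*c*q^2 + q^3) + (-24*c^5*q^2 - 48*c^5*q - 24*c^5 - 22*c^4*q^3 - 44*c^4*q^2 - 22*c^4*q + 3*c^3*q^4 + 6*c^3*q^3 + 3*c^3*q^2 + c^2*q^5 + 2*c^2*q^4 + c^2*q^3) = -24*c^5*q^2 - 48*c^5*q - 24*c^5 - 22*c^4*q^3 - 44*c^4*q^2 - 22*c^4*q + 3*c^3*q^4 + 6*c^3*q^3 + 3*c^3*q^2 + 6*c^3 + c^2*q^5 + 2*c^2*q^4 + c^2*q^3 - 5*c^2*q - 2*c*q^2 + q^3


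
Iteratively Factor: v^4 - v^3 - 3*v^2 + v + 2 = (v + 1)*(v^3 - 2*v^2 - v + 2) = (v + 1)^2*(v^2 - 3*v + 2) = (v - 1)*(v + 1)^2*(v - 2)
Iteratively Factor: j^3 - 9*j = (j - 3)*(j^2 + 3*j) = (j - 3)*(j + 3)*(j)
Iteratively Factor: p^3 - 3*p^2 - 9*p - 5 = (p + 1)*(p^2 - 4*p - 5) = (p + 1)^2*(p - 5)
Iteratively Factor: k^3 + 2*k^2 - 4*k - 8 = (k - 2)*(k^2 + 4*k + 4) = (k - 2)*(k + 2)*(k + 2)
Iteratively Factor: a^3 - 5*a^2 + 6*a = (a)*(a^2 - 5*a + 6) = a*(a - 3)*(a - 2)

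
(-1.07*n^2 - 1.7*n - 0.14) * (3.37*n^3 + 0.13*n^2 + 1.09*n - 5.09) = -3.6059*n^5 - 5.8681*n^4 - 1.8591*n^3 + 3.5751*n^2 + 8.5004*n + 0.7126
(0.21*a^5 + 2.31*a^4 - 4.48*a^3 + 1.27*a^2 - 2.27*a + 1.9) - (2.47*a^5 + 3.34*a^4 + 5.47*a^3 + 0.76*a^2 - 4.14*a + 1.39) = -2.26*a^5 - 1.03*a^4 - 9.95*a^3 + 0.51*a^2 + 1.87*a + 0.51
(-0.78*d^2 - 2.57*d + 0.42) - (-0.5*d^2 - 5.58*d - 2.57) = -0.28*d^2 + 3.01*d + 2.99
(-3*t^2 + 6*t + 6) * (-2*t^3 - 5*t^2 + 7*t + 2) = 6*t^5 + 3*t^4 - 63*t^3 + 6*t^2 + 54*t + 12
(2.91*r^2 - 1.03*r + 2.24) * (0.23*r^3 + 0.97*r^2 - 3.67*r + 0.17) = 0.6693*r^5 + 2.5858*r^4 - 11.1636*r^3 + 6.4476*r^2 - 8.3959*r + 0.3808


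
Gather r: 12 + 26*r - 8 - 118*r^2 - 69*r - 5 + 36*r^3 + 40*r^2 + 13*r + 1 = 36*r^3 - 78*r^2 - 30*r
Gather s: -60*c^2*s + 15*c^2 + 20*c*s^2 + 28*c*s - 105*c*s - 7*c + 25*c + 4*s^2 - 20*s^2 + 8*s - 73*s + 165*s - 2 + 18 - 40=15*c^2 + 18*c + s^2*(20*c - 16) + s*(-60*c^2 - 77*c + 100) - 24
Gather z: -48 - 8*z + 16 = -8*z - 32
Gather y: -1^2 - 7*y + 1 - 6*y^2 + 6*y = -6*y^2 - y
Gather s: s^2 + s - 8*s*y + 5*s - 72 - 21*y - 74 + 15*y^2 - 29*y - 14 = s^2 + s*(6 - 8*y) + 15*y^2 - 50*y - 160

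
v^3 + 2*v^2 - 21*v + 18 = (v - 3)*(v - 1)*(v + 6)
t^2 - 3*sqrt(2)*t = t*(t - 3*sqrt(2))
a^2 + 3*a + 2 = (a + 1)*(a + 2)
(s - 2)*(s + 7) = s^2 + 5*s - 14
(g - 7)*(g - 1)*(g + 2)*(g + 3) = g^4 - 3*g^3 - 27*g^2 - 13*g + 42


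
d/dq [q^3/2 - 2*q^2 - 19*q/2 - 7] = 3*q^2/2 - 4*q - 19/2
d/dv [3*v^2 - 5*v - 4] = 6*v - 5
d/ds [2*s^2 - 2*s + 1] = 4*s - 2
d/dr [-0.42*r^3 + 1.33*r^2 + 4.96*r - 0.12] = -1.26*r^2 + 2.66*r + 4.96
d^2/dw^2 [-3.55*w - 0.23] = 0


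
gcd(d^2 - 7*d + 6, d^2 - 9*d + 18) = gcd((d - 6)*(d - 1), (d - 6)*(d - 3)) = d - 6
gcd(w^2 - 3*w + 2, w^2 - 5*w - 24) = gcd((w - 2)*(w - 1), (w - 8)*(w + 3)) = 1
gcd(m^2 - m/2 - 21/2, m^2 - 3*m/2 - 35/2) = 1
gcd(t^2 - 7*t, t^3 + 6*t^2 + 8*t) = t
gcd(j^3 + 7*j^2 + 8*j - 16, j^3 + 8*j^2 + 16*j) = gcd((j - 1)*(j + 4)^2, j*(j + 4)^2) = j^2 + 8*j + 16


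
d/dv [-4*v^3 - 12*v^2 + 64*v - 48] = -12*v^2 - 24*v + 64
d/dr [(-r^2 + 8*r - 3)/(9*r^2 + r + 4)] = (-73*r^2 + 46*r + 35)/(81*r^4 + 18*r^3 + 73*r^2 + 8*r + 16)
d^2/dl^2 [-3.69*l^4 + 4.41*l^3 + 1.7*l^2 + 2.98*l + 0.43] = -44.28*l^2 + 26.46*l + 3.4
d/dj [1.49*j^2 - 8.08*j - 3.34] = 2.98*j - 8.08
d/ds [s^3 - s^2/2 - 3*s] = 3*s^2 - s - 3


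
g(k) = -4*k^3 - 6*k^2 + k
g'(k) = -12*k^2 - 12*k + 1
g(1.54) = -27.30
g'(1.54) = -45.94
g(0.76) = -4.46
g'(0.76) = -15.05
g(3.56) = -252.95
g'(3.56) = -193.80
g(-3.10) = 58.40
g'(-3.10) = -77.12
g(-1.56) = -0.98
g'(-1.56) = -9.48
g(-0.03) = -0.04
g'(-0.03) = 1.35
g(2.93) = -149.19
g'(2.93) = -137.18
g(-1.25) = -2.81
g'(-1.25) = -2.75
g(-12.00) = 6036.00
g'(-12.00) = -1583.00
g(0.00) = 0.00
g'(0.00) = 1.00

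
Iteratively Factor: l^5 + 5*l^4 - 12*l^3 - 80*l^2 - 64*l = (l - 4)*(l^4 + 9*l^3 + 24*l^2 + 16*l) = (l - 4)*(l + 1)*(l^3 + 8*l^2 + 16*l) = l*(l - 4)*(l + 1)*(l^2 + 8*l + 16) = l*(l - 4)*(l + 1)*(l + 4)*(l + 4)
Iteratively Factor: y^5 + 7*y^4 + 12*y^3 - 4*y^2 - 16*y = (y + 2)*(y^4 + 5*y^3 + 2*y^2 - 8*y) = (y + 2)^2*(y^3 + 3*y^2 - 4*y) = (y - 1)*(y + 2)^2*(y^2 + 4*y) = (y - 1)*(y + 2)^2*(y + 4)*(y)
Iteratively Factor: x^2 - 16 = (x - 4)*(x + 4)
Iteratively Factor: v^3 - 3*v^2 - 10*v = (v - 5)*(v^2 + 2*v) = v*(v - 5)*(v + 2)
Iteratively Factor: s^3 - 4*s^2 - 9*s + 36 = (s - 3)*(s^2 - s - 12) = (s - 3)*(s + 3)*(s - 4)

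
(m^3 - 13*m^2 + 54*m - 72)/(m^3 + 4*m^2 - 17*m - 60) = (m^2 - 9*m + 18)/(m^2 + 8*m + 15)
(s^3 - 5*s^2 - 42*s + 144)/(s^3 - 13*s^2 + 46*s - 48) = (s + 6)/(s - 2)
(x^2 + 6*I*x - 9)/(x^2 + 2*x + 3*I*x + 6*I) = (x + 3*I)/(x + 2)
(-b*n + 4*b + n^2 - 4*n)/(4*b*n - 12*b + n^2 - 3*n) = (-b*n + 4*b + n^2 - 4*n)/(4*b*n - 12*b + n^2 - 3*n)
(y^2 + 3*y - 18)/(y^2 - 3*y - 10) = (-y^2 - 3*y + 18)/(-y^2 + 3*y + 10)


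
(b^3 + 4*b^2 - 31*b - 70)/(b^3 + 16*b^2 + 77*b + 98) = (b - 5)/(b + 7)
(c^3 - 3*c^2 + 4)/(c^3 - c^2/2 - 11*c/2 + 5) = 2*(c^2 - c - 2)/(2*c^2 + 3*c - 5)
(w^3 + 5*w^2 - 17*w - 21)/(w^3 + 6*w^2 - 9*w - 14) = (w - 3)/(w - 2)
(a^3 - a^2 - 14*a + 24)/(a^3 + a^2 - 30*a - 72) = (a^2 - 5*a + 6)/(a^2 - 3*a - 18)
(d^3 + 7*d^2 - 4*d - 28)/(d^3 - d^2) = (d^3 + 7*d^2 - 4*d - 28)/(d^2*(d - 1))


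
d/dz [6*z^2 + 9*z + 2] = 12*z + 9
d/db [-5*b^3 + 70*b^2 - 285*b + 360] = -15*b^2 + 140*b - 285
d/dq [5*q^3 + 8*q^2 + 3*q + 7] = 15*q^2 + 16*q + 3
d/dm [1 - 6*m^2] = -12*m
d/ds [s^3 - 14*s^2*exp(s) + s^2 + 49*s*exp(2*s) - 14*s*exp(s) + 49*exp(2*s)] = -14*s^2*exp(s) + 3*s^2 + 98*s*exp(2*s) - 42*s*exp(s) + 2*s + 147*exp(2*s) - 14*exp(s)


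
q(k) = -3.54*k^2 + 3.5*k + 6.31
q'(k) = 3.5 - 7.08*k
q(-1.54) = -7.48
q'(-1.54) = 14.40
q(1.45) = 3.94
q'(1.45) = -6.77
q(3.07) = -16.31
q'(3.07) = -18.24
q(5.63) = -86.19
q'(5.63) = -36.36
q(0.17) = 6.80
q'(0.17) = 2.30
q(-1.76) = -10.82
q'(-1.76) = 15.96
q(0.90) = 6.59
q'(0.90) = -2.87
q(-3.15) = -39.84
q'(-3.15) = 25.80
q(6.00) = -100.13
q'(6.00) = -38.98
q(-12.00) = -545.45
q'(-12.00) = 88.46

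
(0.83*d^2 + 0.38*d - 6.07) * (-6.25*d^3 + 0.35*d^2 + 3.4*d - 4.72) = -5.1875*d^5 - 2.0845*d^4 + 40.8925*d^3 - 4.7501*d^2 - 22.4316*d + 28.6504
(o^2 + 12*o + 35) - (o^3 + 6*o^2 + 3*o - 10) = -o^3 - 5*o^2 + 9*o + 45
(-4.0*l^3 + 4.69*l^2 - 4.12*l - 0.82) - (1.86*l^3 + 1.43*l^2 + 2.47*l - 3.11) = -5.86*l^3 + 3.26*l^2 - 6.59*l + 2.29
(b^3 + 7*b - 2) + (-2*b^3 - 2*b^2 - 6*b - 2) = -b^3 - 2*b^2 + b - 4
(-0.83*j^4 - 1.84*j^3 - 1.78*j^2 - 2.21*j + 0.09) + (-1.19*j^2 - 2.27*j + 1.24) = -0.83*j^4 - 1.84*j^3 - 2.97*j^2 - 4.48*j + 1.33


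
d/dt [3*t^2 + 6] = 6*t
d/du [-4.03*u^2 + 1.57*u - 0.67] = 1.57 - 8.06*u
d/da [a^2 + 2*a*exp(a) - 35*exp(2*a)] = 2*a*exp(a) + 2*a - 70*exp(2*a) + 2*exp(a)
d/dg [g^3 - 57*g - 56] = 3*g^2 - 57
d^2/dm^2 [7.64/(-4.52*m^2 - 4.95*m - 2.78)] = (312.176512*m^2 + 341.87472*m - 7.64*(9.04*m + 4.95)*(18.08*m + 9.9) + 192.002368)/(4.52*m^2 + 4.95*m + 2.78)^3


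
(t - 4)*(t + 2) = t^2 - 2*t - 8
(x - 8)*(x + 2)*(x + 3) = x^3 - 3*x^2 - 34*x - 48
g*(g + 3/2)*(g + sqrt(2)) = g^3 + sqrt(2)*g^2 + 3*g^2/2 + 3*sqrt(2)*g/2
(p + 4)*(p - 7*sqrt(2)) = p^2 - 7*sqrt(2)*p + 4*p - 28*sqrt(2)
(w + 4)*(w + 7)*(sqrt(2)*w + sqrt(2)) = sqrt(2)*w^3 + 12*sqrt(2)*w^2 + 39*sqrt(2)*w + 28*sqrt(2)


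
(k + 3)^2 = k^2 + 6*k + 9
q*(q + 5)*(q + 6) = q^3 + 11*q^2 + 30*q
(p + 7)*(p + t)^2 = p^3 + 2*p^2*t + 7*p^2 + p*t^2 + 14*p*t + 7*t^2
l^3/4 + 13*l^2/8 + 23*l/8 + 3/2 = (l/4 + 1)*(l + 1)*(l + 3/2)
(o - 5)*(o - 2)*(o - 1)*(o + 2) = o^4 - 6*o^3 + o^2 + 24*o - 20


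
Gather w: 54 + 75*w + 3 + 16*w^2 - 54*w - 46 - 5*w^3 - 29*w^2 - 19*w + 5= -5*w^3 - 13*w^2 + 2*w + 16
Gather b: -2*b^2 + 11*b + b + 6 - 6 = -2*b^2 + 12*b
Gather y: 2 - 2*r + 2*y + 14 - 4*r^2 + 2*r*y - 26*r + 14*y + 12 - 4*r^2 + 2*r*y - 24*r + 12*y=-8*r^2 - 52*r + y*(4*r + 28) + 28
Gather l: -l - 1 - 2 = -l - 3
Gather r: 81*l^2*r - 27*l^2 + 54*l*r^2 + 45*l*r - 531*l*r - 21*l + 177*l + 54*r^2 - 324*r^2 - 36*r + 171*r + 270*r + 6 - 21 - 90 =-27*l^2 + 156*l + r^2*(54*l - 270) + r*(81*l^2 - 486*l + 405) - 105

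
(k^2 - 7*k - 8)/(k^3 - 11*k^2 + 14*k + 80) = (k + 1)/(k^2 - 3*k - 10)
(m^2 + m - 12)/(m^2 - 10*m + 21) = (m + 4)/(m - 7)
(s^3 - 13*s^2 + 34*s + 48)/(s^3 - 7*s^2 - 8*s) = (s - 6)/s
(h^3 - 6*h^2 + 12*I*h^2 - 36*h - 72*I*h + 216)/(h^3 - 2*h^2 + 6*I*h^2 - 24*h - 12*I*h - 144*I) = (h + 6*I)/(h + 4)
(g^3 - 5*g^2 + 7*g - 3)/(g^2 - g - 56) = (-g^3 + 5*g^2 - 7*g + 3)/(-g^2 + g + 56)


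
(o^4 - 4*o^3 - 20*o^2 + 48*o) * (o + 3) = o^5 - o^4 - 32*o^3 - 12*o^2 + 144*o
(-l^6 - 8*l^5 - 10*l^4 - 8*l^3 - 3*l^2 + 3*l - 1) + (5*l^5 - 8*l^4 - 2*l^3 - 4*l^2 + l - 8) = -l^6 - 3*l^5 - 18*l^4 - 10*l^3 - 7*l^2 + 4*l - 9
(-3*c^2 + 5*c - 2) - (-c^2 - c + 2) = -2*c^2 + 6*c - 4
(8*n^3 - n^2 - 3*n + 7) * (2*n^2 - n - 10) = 16*n^5 - 10*n^4 - 85*n^3 + 27*n^2 + 23*n - 70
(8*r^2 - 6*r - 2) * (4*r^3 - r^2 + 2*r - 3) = 32*r^5 - 32*r^4 + 14*r^3 - 34*r^2 + 14*r + 6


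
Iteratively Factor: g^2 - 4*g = (g)*(g - 4)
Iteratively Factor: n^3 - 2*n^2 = (n)*(n^2 - 2*n) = n^2*(n - 2)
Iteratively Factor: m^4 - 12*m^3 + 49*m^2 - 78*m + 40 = (m - 4)*(m^3 - 8*m^2 + 17*m - 10) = (m - 5)*(m - 4)*(m^2 - 3*m + 2) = (m - 5)*(m - 4)*(m - 1)*(m - 2)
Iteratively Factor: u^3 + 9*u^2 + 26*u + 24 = (u + 2)*(u^2 + 7*u + 12) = (u + 2)*(u + 3)*(u + 4)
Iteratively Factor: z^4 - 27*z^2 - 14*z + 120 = (z - 2)*(z^3 + 2*z^2 - 23*z - 60) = (z - 5)*(z - 2)*(z^2 + 7*z + 12) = (z - 5)*(z - 2)*(z + 3)*(z + 4)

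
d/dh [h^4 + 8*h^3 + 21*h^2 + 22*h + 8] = 4*h^3 + 24*h^2 + 42*h + 22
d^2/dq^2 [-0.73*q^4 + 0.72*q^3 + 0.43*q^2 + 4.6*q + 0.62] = -8.76*q^2 + 4.32*q + 0.86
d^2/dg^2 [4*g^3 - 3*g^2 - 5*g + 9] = 24*g - 6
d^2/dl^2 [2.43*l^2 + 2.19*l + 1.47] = 4.86000000000000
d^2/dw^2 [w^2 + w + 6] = 2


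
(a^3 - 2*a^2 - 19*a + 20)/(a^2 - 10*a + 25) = (a^2 + 3*a - 4)/(a - 5)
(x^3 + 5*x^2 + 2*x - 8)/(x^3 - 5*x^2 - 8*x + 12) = (x + 4)/(x - 6)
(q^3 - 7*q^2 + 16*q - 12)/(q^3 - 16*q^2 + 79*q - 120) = (q^2 - 4*q + 4)/(q^2 - 13*q + 40)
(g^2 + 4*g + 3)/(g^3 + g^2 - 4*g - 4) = (g + 3)/(g^2 - 4)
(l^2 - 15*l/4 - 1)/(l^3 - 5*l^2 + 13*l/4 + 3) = (4*l + 1)/(4*l^2 - 4*l - 3)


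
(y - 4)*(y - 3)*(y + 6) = y^3 - y^2 - 30*y + 72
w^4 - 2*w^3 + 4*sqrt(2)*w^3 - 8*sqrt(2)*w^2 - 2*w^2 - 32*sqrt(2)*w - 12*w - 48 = (w - 4)*(w + 2)*(w + sqrt(2))*(w + 3*sqrt(2))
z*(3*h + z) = 3*h*z + z^2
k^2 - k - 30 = (k - 6)*(k + 5)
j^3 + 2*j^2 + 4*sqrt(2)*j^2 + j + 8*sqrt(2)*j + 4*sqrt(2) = (j + 1)^2*(j + 4*sqrt(2))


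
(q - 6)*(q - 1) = q^2 - 7*q + 6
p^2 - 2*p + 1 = (p - 1)^2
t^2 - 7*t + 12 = (t - 4)*(t - 3)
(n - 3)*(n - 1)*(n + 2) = n^3 - 2*n^2 - 5*n + 6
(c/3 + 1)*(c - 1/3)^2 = c^3/3 + 7*c^2/9 - 17*c/27 + 1/9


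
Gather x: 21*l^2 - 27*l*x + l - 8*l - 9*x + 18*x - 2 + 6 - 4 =21*l^2 - 7*l + x*(9 - 27*l)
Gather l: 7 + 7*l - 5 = 7*l + 2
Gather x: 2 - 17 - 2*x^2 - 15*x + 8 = -2*x^2 - 15*x - 7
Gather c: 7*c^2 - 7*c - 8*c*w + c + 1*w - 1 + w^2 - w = 7*c^2 + c*(-8*w - 6) + w^2 - 1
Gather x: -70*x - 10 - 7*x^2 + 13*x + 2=-7*x^2 - 57*x - 8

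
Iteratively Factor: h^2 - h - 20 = (h + 4)*(h - 5)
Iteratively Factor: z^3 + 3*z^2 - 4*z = (z - 1)*(z^2 + 4*z) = (z - 1)*(z + 4)*(z)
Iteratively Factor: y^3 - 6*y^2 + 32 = (y + 2)*(y^2 - 8*y + 16) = (y - 4)*(y + 2)*(y - 4)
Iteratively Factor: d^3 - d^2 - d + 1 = (d + 1)*(d^2 - 2*d + 1) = (d - 1)*(d + 1)*(d - 1)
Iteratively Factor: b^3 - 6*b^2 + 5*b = (b)*(b^2 - 6*b + 5) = b*(b - 1)*(b - 5)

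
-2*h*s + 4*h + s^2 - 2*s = (-2*h + s)*(s - 2)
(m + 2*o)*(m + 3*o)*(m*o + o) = m^3*o + 5*m^2*o^2 + m^2*o + 6*m*o^3 + 5*m*o^2 + 6*o^3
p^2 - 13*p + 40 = (p - 8)*(p - 5)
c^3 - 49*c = c*(c - 7)*(c + 7)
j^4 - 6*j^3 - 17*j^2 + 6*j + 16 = (j - 8)*(j - 1)*(j + 1)*(j + 2)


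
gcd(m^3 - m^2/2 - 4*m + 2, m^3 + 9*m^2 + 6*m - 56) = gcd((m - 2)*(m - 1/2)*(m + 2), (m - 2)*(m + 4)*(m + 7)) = m - 2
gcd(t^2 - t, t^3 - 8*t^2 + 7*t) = t^2 - t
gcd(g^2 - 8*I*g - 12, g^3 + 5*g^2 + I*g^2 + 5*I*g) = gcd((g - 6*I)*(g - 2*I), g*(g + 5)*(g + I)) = 1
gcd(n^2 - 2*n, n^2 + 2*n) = n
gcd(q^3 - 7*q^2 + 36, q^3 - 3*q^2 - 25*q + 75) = q - 3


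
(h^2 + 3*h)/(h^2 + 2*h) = (h + 3)/(h + 2)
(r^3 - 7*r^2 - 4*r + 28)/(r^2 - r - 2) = (r^2 - 5*r - 14)/(r + 1)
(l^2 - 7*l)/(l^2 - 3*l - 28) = l/(l + 4)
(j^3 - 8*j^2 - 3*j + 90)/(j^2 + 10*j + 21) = (j^2 - 11*j + 30)/(j + 7)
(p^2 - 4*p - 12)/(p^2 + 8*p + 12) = (p - 6)/(p + 6)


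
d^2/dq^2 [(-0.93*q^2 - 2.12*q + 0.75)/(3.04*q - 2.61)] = (7.105427357601e-15*q^2 + 7.105427357601e-15*q - 32.449962)/(28.094464*q^3 - 72.361728*q^2 + 62.126352*q - 17.779581)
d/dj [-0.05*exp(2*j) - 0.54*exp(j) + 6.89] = (-0.1*exp(j) - 0.54)*exp(j)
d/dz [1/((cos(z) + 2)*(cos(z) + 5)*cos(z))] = (3*sin(z) + 10*sin(z)/cos(z)^2 + 14*tan(z))/((cos(z) + 2)^2*(cos(z) + 5)^2)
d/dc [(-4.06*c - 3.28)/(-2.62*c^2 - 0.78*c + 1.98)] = (10.6372*c^2 + 3.1668*c - (4.06*c + 3.28)*(5.24*c + 0.78) - 8.0388)/(2.62*c^2 + 0.78*c - 1.98)^2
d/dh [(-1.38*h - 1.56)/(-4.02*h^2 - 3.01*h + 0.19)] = (5.5476*h^2 + 4.1538*h - (1.38*h + 1.56)*(8.04*h + 3.01) - 0.2622)/(4.02*h^2 + 3.01*h - 0.19)^2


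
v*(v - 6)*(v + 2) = v^3 - 4*v^2 - 12*v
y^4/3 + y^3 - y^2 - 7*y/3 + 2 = (y/3 + 1)*(y - 1)^2*(y + 2)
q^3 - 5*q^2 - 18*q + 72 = (q - 6)*(q - 3)*(q + 4)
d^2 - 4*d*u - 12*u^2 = (d - 6*u)*(d + 2*u)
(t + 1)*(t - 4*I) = t^2 + t - 4*I*t - 4*I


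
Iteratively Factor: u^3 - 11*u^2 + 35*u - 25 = (u - 5)*(u^2 - 6*u + 5) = (u - 5)*(u - 1)*(u - 5)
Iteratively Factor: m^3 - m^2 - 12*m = (m)*(m^2 - m - 12) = m*(m + 3)*(m - 4)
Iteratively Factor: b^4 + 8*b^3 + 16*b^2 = (b)*(b^3 + 8*b^2 + 16*b) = b*(b + 4)*(b^2 + 4*b) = b^2*(b + 4)*(b + 4)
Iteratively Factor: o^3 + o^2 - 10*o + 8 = (o - 1)*(o^2 + 2*o - 8) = (o - 1)*(o + 4)*(o - 2)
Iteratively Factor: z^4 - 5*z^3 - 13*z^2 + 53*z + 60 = (z + 3)*(z^3 - 8*z^2 + 11*z + 20) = (z - 4)*(z + 3)*(z^2 - 4*z - 5) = (z - 5)*(z - 4)*(z + 3)*(z + 1)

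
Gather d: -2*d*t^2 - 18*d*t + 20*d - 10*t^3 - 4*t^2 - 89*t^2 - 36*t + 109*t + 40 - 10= d*(-2*t^2 - 18*t + 20) - 10*t^3 - 93*t^2 + 73*t + 30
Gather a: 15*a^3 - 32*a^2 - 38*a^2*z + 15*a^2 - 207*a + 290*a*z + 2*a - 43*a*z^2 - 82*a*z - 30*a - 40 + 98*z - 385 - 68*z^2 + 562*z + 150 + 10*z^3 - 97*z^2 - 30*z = 15*a^3 + a^2*(-38*z - 17) + a*(-43*z^2 + 208*z - 235) + 10*z^3 - 165*z^2 + 630*z - 275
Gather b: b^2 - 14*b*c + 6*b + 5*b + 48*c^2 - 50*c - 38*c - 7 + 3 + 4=b^2 + b*(11 - 14*c) + 48*c^2 - 88*c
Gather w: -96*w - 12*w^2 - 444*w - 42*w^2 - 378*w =-54*w^2 - 918*w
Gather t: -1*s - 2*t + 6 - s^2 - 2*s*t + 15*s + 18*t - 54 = -s^2 + 14*s + t*(16 - 2*s) - 48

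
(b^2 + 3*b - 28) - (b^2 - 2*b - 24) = 5*b - 4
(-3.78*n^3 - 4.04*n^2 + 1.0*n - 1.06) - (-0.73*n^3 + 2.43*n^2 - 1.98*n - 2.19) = -3.05*n^3 - 6.47*n^2 + 2.98*n + 1.13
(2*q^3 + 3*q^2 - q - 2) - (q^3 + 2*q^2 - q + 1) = q^3 + q^2 - 3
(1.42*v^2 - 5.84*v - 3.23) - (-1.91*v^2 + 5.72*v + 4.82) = 3.33*v^2 - 11.56*v - 8.05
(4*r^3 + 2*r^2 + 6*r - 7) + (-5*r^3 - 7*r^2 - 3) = -r^3 - 5*r^2 + 6*r - 10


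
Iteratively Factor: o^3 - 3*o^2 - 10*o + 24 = (o - 4)*(o^2 + o - 6) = (o - 4)*(o + 3)*(o - 2)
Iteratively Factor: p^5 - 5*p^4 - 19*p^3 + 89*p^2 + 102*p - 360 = (p - 5)*(p^4 - 19*p^2 - 6*p + 72) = (p - 5)*(p + 3)*(p^3 - 3*p^2 - 10*p + 24) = (p - 5)*(p + 3)^2*(p^2 - 6*p + 8) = (p - 5)*(p - 4)*(p + 3)^2*(p - 2)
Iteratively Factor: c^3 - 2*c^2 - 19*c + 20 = (c - 5)*(c^2 + 3*c - 4) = (c - 5)*(c + 4)*(c - 1)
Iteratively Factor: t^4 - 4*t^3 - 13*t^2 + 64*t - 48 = (t + 4)*(t^3 - 8*t^2 + 19*t - 12) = (t - 4)*(t + 4)*(t^2 - 4*t + 3) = (t - 4)*(t - 1)*(t + 4)*(t - 3)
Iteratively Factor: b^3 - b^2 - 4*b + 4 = (b - 1)*(b^2 - 4) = (b - 1)*(b + 2)*(b - 2)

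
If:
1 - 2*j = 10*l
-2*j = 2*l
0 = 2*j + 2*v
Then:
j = -1/8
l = 1/8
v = 1/8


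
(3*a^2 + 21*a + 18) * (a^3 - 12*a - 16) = 3*a^5 + 21*a^4 - 18*a^3 - 300*a^2 - 552*a - 288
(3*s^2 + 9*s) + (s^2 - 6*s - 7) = 4*s^2 + 3*s - 7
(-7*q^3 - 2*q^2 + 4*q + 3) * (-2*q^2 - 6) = 14*q^5 + 4*q^4 + 34*q^3 + 6*q^2 - 24*q - 18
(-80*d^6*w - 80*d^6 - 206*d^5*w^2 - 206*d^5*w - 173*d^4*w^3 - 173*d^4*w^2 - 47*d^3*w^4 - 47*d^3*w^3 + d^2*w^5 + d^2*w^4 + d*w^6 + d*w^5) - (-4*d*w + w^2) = -80*d^6*w - 80*d^6 - 206*d^5*w^2 - 206*d^5*w - 173*d^4*w^3 - 173*d^4*w^2 - 47*d^3*w^4 - 47*d^3*w^3 + d^2*w^5 + d^2*w^4 + d*w^6 + d*w^5 + 4*d*w - w^2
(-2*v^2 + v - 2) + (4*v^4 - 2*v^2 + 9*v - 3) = 4*v^4 - 4*v^2 + 10*v - 5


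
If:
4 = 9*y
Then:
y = 4/9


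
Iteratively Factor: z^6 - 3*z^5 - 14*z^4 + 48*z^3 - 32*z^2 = (z)*(z^5 - 3*z^4 - 14*z^3 + 48*z^2 - 32*z) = z*(z - 1)*(z^4 - 2*z^3 - 16*z^2 + 32*z) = z*(z - 2)*(z - 1)*(z^3 - 16*z) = z*(z - 4)*(z - 2)*(z - 1)*(z^2 + 4*z) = z*(z - 4)*(z - 2)*(z - 1)*(z + 4)*(z)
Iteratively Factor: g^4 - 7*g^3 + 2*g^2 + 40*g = (g + 2)*(g^3 - 9*g^2 + 20*g) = (g - 5)*(g + 2)*(g^2 - 4*g) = (g - 5)*(g - 4)*(g + 2)*(g)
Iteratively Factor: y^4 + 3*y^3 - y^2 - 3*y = (y + 1)*(y^3 + 2*y^2 - 3*y) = (y + 1)*(y + 3)*(y^2 - y) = y*(y + 1)*(y + 3)*(y - 1)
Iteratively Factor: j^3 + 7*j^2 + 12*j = (j)*(j^2 + 7*j + 12) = j*(j + 3)*(j + 4)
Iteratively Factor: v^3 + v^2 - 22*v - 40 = (v + 2)*(v^2 - v - 20) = (v + 2)*(v + 4)*(v - 5)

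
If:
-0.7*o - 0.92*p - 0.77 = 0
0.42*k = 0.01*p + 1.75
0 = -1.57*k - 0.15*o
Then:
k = 5.12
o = -53.56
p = 39.91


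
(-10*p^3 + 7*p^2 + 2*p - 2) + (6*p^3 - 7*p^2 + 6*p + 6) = -4*p^3 + 8*p + 4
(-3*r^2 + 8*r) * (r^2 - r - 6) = -3*r^4 + 11*r^3 + 10*r^2 - 48*r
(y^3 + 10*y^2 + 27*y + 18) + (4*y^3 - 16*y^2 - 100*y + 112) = 5*y^3 - 6*y^2 - 73*y + 130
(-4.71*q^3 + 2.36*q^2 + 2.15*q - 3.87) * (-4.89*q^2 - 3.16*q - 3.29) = 23.0319*q^5 + 3.3432*q^4 - 2.4752*q^3 + 4.3659*q^2 + 5.1557*q + 12.7323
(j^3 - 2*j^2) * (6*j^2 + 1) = 6*j^5 - 12*j^4 + j^3 - 2*j^2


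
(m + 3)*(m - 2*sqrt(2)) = m^2 - 2*sqrt(2)*m + 3*m - 6*sqrt(2)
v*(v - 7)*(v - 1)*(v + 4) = v^4 - 4*v^3 - 25*v^2 + 28*v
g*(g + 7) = g^2 + 7*g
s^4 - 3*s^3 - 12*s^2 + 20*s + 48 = (s - 4)*(s - 3)*(s + 2)^2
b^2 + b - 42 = (b - 6)*(b + 7)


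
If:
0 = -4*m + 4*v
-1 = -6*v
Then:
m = 1/6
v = 1/6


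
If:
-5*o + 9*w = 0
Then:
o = 9*w/5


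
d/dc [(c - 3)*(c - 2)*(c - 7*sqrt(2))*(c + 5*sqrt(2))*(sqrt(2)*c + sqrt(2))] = 5*sqrt(2)*c^4 - 16*sqrt(2)*c^3 - 16*c^3 - 207*sqrt(2)*c^2 + 48*c^2 - 8*c + 572*sqrt(2)*c - 70*sqrt(2) - 24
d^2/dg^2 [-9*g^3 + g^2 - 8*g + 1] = 2 - 54*g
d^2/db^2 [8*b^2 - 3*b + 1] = 16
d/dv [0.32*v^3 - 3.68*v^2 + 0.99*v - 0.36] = 0.96*v^2 - 7.36*v + 0.99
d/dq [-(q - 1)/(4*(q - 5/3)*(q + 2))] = 9*(q^2 - 2*q + 3)/(4*(9*q^4 + 6*q^3 - 59*q^2 - 20*q + 100))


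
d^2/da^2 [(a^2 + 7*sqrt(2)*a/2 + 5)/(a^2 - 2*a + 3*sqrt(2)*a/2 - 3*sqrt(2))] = 4*(4*a^3 + 4*sqrt(2)*a^3 + 18*sqrt(2)*a^2 + 30*a^2 + 45*sqrt(2)*a + 66*a + 37 + 33*sqrt(2))/(4*a^6 - 24*a^5 + 18*sqrt(2)*a^5 - 108*sqrt(2)*a^4 + 102*a^4 - 356*a^3 + 243*sqrt(2)*a^3 - 306*sqrt(2)*a^2 + 648*a^2 - 432*a + 324*sqrt(2)*a - 216*sqrt(2))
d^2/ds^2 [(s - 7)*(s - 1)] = 2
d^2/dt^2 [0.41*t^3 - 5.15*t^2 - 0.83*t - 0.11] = 2.46*t - 10.3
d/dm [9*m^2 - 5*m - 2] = 18*m - 5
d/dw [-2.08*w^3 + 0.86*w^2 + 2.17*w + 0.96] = -6.24*w^2 + 1.72*w + 2.17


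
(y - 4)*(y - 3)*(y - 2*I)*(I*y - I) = I*y^4 + 2*y^3 - 8*I*y^3 - 16*y^2 + 19*I*y^2 + 38*y - 12*I*y - 24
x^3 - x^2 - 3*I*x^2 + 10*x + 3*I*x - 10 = (x - 1)*(x - 5*I)*(x + 2*I)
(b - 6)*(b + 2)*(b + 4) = b^3 - 28*b - 48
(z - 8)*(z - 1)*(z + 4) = z^3 - 5*z^2 - 28*z + 32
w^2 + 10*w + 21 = (w + 3)*(w + 7)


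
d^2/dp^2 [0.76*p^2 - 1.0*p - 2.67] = 1.52000000000000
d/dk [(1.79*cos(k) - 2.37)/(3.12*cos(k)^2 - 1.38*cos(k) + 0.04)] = (5.5848*cos(k)^2 - 14.7888*cos(k) + 3.199)*sin(k)/(9.7344*cos(k)^4 - 8.6112*cos(k)^3 + 2.154*cos(k)^2 - 0.1104*cos(k) + 0.0016)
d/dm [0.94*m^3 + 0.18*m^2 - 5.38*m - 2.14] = 2.82*m^2 + 0.36*m - 5.38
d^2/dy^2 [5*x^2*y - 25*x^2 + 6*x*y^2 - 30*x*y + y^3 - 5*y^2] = 12*x + 6*y - 10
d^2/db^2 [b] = 0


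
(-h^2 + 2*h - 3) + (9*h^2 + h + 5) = 8*h^2 + 3*h + 2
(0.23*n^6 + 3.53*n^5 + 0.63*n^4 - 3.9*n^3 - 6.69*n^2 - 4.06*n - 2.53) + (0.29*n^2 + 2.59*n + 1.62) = 0.23*n^6 + 3.53*n^5 + 0.63*n^4 - 3.9*n^3 - 6.4*n^2 - 1.47*n - 0.91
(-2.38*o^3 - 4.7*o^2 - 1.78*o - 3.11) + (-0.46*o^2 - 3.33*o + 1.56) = -2.38*o^3 - 5.16*o^2 - 5.11*o - 1.55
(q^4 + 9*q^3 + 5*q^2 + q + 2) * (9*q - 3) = 9*q^5 + 78*q^4 + 18*q^3 - 6*q^2 + 15*q - 6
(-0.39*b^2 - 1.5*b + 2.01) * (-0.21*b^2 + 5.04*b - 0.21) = 0.0819*b^4 - 1.6506*b^3 - 7.9002*b^2 + 10.4454*b - 0.4221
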